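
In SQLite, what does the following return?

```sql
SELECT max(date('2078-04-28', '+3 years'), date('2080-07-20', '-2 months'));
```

date('2078-04-28', '+3 years') → 2081-04-28.
date('2080-07-20', '-2 months') → 2080-05-20.
Later of the two is 2081-04-28.

2081-04-28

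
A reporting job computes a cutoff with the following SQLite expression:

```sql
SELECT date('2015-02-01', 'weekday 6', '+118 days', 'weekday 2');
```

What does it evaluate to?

2015-06-09

`weekday 6` advances to the next Saturday; 2015-02-01 is a Sunday, so it moves forward to 2015-02-07.
Applying '+118 days' to 2015-02-07: counting 118 days forward gives 2015-06-05.
`weekday 2` advances to the next Tuesday; 2015-06-05 is a Friday, so it moves forward to 2015-06-09.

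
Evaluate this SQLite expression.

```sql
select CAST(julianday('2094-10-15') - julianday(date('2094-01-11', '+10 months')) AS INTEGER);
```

-27

Adding +10 months to 2094-01-11 gives 2094-11-11.
16 days remain in October 2094 after the 15th (31 − 15).
Then 11 days into November 2094.
Total: 16 + 11 = 27.
The subtraction is earlier − later, so the result is −27 → -27.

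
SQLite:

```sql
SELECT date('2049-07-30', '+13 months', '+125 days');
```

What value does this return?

2051-01-02

Adding +13 months to 2049-07-30 gives 2050-08-30.
Applying '+125 days' to 2050-08-30: counting 125 days forward gives 2051-01-02.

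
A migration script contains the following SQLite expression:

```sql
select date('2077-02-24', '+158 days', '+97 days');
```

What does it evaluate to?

Applying '+158 days' to 2077-02-24: counting 158 days forward gives 2077-08-01.
Applying '+97 days' to 2077-08-01: counting 97 days forward gives 2077-11-06.

2077-11-06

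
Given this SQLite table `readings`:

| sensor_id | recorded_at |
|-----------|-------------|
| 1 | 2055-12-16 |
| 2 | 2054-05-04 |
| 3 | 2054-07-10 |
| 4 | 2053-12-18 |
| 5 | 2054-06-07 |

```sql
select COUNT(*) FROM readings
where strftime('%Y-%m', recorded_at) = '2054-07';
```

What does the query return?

Rows with year-month 2054-07: 2054-07-10 → 1.

1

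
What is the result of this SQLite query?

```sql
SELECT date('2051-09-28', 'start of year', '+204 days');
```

`start of year` rewinds 2051-09-28 to 2051-01-01.
Applying '+204 days' to 2051-01-01: counting 204 days forward gives 2051-07-24.

2051-07-24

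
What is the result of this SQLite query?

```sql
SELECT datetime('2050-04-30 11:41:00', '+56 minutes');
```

+56 minutes from 2050-04-30 11:41:00 is 2050-04-30 12:37:00.

2050-04-30 12:37:00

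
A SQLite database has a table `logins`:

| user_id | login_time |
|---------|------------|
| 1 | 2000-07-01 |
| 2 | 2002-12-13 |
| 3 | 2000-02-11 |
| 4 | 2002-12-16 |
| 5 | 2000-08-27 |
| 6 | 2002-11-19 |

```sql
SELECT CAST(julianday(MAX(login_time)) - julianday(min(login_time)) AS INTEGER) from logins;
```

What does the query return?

1039

MIN = 2000-02-11, MAX = 2002-12-16.
18 days remain in February 2000 after the 11th (29 − 11).
Full months from March 2000 through November 2002 contribute their day counts.
Then 16 days into December 2002.
Total: 18 + 31 + 30 + 31 + 30 + 31 + 31 + 30 + 31 + 30 + 31 + 31 + 28 + 31 + 30 + 31 + 30 + 31 + 31 + 30 + 31 + 30 + 31 + 31 + 28 + 31 + 30 + 31 + 30 + 31 + 31 + 30 + 31 + 30 + 16 = 1039.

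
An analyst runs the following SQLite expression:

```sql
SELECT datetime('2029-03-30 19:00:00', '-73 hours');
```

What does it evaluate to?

2029-03-27 18:00:00

-73 hours from 2029-03-30 19:00:00 is 2029-03-27 18:00:00 (crosses midnight).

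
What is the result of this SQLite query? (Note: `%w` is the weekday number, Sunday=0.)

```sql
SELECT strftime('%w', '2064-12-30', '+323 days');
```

First apply '+323 days': 2064-12-30 → 2065-11-18.
2065-11-18 is a Wednesday; with Sunday=0 that is 3.

3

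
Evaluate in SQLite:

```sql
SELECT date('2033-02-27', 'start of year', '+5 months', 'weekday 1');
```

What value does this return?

`start of year` rewinds 2033-02-27 to 2033-01-01.
Adding +5 months to 2033-01-01 gives 2033-06-01.
`weekday 1` advances to the next Monday; 2033-06-01 is a Wednesday, so it moves forward to 2033-06-06.

2033-06-06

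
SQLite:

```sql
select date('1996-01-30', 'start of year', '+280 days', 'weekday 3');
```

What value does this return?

`start of year` rewinds 1996-01-30 to 1996-01-01.
Applying '+280 days' to 1996-01-01: counting 280 days forward gives 1996-10-07.
`weekday 3` advances to the next Wednesday; 1996-10-07 is a Monday, so it moves forward to 1996-10-09.

1996-10-09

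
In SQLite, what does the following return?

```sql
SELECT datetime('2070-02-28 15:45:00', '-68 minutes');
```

2070-02-28 14:37:00

68 minutes = 1h 8m; -68 minutes from 2070-02-28 15:45:00 is 2070-02-28 14:37:00.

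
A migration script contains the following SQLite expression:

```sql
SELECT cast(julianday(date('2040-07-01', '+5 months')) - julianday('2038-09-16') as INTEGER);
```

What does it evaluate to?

807

Adding +5 months to 2040-07-01 gives 2040-12-01.
14 days remain in September 2038 after the 16th (30 − 16).
Full months from October 2038 through November 2040 contribute their day counts.
Then 1 day into December 2040.
Total: 14 + 31 + 30 + 31 + 31 + 28 + 31 + 30 + 31 + 30 + 31 + 31 + 30 + 31 + 30 + 31 + 31 + 29 + 31 + 30 + 31 + 30 + 31 + 31 + 30 + 31 + 30 + 1 = 807.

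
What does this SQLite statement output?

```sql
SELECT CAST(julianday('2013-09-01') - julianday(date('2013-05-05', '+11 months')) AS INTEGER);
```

Adding +11 months to 2013-05-05 gives 2014-04-05.
29 days remain in September 2013 after the 1st (30 − 1).
Full months from October 2013 through March 2014 contribute their day counts.
Then 5 days into April 2014.
Total: 29 + 31 + 30 + 31 + 31 + 28 + 31 + 5 = 216.
The subtraction is earlier − later, so the result is −216 → -216.

-216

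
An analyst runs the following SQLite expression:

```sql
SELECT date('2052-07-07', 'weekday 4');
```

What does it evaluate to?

`weekday 4` advances to the next Thursday; 2052-07-07 is a Sunday, so it moves forward to 2052-07-11.

2052-07-11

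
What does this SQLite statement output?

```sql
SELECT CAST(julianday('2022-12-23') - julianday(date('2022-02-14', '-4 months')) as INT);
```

435

Adding -4 months to 2022-02-14 gives 2021-10-14.
17 days remain in October 2021 after the 14th (31 − 14).
Full months from November 2021 through November 2022 contribute their day counts.
Then 23 days into December 2022.
Total: 17 + 30 + 31 + 31 + 28 + 31 + 30 + 31 + 30 + 31 + 31 + 30 + 31 + 30 + 23 = 435.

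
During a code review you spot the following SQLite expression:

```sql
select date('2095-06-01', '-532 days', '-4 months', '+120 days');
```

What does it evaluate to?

2093-12-14

Applying '-532 days' to 2095-06-01: counting 532 days back gives 2093-12-16.
Adding -4 months to 2093-12-16 gives 2093-08-16.
Applying '+120 days' to 2093-08-16: counting 120 days forward gives 2093-12-14.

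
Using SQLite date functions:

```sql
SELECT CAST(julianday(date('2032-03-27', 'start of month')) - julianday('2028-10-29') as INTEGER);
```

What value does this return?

1219

`start of month` rewinds 2032-03-27 to 2032-03-01.
2 days remain in October 2028 after the 29th (31 − 29).
Full months from November 2028 through February 2032 contribute their day counts.
Then 1 day into March 2032.
Total: 2 + 30 + 31 + 31 + 28 + 31 + 30 + 31 + 30 + 31 + 31 + 30 + 31 + 30 + 31 + 31 + 28 + 31 + 30 + 31 + 30 + 31 + 31 + 30 + 31 + 30 + 31 + 31 + 28 + 31 + 30 + 31 + 30 + 31 + 31 + 30 + 31 + 30 + 31 + 31 + 29 + 1 = 1219.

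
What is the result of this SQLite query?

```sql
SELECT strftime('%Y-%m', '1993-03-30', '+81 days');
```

1993-06

First apply '+81 days': 1993-03-30 → 1993-06-19.
`%Y-%m` extracts the year-month: 1993-06.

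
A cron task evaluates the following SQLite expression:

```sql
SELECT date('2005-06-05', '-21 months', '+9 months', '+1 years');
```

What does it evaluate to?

Adding -21 months to 2005-06-05 gives 2003-09-05.
Adding +9 months to 2003-09-05 gives 2004-06-05.
Adding +1 year to 2004-06-05 gives 2005-06-05.

2005-06-05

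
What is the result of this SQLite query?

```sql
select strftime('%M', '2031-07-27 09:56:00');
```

56

`%M` extracts the 2-digit minute: 56.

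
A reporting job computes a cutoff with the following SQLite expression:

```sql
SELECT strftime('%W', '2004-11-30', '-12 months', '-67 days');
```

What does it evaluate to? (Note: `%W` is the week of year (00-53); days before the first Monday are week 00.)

38

First apply '-12 months', '-67 days': 2004-11-30 → 2003-09-24.
2003-09-24 is a Wednesday. SQLite's %W counts Mondays since the year started; the result is 38.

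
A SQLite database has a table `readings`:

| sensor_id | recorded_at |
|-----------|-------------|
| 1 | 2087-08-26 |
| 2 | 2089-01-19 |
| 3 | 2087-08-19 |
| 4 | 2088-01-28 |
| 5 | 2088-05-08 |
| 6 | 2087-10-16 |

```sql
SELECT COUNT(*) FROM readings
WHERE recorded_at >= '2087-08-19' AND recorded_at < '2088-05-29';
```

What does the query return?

5

Rows in [2087-08-19, 2088-05-29): 2087-08-26, 2087-08-19, 2088-01-28, 2088-05-08, 2087-10-16 → 5 rows.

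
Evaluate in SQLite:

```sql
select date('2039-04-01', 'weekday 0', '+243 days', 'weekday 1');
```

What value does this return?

2039-12-05

`weekday 0` advances to the next Sunday; 2039-04-01 is a Friday, so it moves forward to 2039-04-03.
Applying '+243 days' to 2039-04-03: counting 243 days forward gives 2039-12-02.
`weekday 1` advances to the next Monday; 2039-12-02 is a Friday, so it moves forward to 2039-12-05.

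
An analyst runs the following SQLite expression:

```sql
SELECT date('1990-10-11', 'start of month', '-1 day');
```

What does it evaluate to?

`start of month` rewinds 1990-10-11 to 1990-10-01.
Going back 1 day from 1990-10-01 reaches 1990-09-30 (last day of September, 30 days).

1990-09-30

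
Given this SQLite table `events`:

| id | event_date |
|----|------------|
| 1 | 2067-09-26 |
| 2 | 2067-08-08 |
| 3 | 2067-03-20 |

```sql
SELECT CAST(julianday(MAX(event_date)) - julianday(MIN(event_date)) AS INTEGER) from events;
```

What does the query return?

MIN = 2067-03-20, MAX = 2067-09-26.
11 days remain in March 2067 after the 20th (31 − 20).
April 2067: 30 days.
May 2067: 31 days.
June 2067: 30 days.
July 2067: 31 days.
August 2067: 31 days.
Then 26 days into September 2067.
Total: 11 + 30 + 31 + 30 + 31 + 31 + 26 = 190.

190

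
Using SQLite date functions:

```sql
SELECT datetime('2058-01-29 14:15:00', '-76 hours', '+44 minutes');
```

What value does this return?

2058-01-26 10:59:00

-76 hours from 2058-01-29 14:15:00 is 2058-01-26 10:15:00 (crosses midnight).
+44 minutes from 2058-01-26 10:15:00 is 2058-01-26 10:59:00.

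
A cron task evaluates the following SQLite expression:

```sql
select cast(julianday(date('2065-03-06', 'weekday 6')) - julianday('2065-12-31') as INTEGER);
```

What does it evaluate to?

-299

`weekday 6` advances to the next Saturday; 2065-03-06 is a Friday, so it moves forward to 2065-03-07.
24 days remain in March 2065 after the 7th (31 − 7).
Full months from April 2065 through November 2065 contribute their day counts.
Then 31 days into December 2065.
Total: 24 + 30 + 31 + 30 + 31 + 31 + 30 + 31 + 30 + 31 = 299.
The subtraction is earlier − later, so the result is −299 → -299.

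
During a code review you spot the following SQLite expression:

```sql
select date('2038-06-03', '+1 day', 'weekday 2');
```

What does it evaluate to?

Advancing 1 more day within June lands on 2038-06-04.
`weekday 2` advances to the next Tuesday; 2038-06-04 is a Friday, so it moves forward to 2038-06-08.

2038-06-08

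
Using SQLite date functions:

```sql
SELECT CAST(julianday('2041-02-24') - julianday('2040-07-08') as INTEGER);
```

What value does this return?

23 days remain in July 2040 after the 8th (31 − 8).
Full months from August 2040 through January 2041 contribute their day counts.
Then 24 days into February 2041.
Total: 23 + 31 + 30 + 31 + 30 + 31 + 31 + 24 = 231.

231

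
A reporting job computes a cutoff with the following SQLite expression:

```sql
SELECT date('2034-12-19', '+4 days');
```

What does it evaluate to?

2034-12-23

Advancing 4 more days within December lands on 2034-12-23.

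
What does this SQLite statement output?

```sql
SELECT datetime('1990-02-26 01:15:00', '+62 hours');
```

1990-02-28 15:15:00

+62 hours from 1990-02-26 01:15:00 is 1990-02-28 15:15:00 (crosses midnight).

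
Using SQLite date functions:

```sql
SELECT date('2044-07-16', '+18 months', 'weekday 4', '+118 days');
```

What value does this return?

Adding +18 months to 2044-07-16 gives 2046-01-16.
`weekday 4` advances to the next Thursday; 2046-01-16 is a Tuesday, so it moves forward to 2046-01-18.
Applying '+118 days' to 2046-01-18: counting 118 days forward gives 2046-05-16.

2046-05-16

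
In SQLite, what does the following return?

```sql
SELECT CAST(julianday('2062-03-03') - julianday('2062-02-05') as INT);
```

26

23 days remain in February 2062 after the 5th (28 − 5).
Then 3 days into March 2062.
Total: 23 + 3 = 26.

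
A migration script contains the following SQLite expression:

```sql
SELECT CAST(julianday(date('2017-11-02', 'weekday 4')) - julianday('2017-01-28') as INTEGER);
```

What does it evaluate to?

278

`weekday 4` advances to the next Thursday; 2017-11-02 is already a Thursday, so it stays at 2017-11-02.
3 days remain in January 2017 after the 28th (31 − 28).
Full months from February 2017 through October 2017 contribute their day counts.
Then 2 days into November 2017.
Total: 3 + 28 + 31 + 30 + 31 + 30 + 31 + 31 + 30 + 31 + 2 = 278.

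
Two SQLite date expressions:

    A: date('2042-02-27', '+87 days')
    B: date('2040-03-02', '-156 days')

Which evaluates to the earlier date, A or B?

A = 2042-05-25.
B = 2039-09-28.
B is earlier.

B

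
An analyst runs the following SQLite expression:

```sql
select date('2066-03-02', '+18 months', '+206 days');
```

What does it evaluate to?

Adding +18 months to 2066-03-02 gives 2067-09-02.
Applying '+206 days' to 2067-09-02: counting 206 days forward gives 2068-03-26.

2068-03-26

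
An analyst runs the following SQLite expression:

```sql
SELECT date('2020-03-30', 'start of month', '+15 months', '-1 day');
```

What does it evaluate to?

2021-05-31

`start of month` rewinds 2020-03-30 to 2020-03-01.
Adding +15 months to 2020-03-01 gives 2021-06-01.
Going back 1 day from 2021-06-01 reaches 2021-05-31 (last day of May, 31 days).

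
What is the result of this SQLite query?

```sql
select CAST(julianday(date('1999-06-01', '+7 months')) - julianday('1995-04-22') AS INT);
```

Adding +7 months to 1999-06-01 gives 2000-01-01.
8 days remain in April 1995 after the 22nd (30 − 22).
Full months from May 1995 through December 1999 contribute their day counts.
Then 1 day into January 2000.
Total: 8 + 31 + 30 + 31 + 31 + 30 + 31 + 30 + 31 + 31 + 29 + 31 + 30 + 31 + 30 + 31 + 31 + 30 + 31 + 30 + 31 + 31 + 28 + 31 + 30 + 31 + 30 + 31 + 31 + 30 + 31 + 30 + 31 + 31 + 28 + 31 + 30 + 31 + 30 + 31 + 31 + 30 + 31 + 30 + 31 + 31 + 28 + 31 + 30 + 31 + 30 + 31 + 31 + 30 + 31 + 30 + 31 + 1 = 1715.

1715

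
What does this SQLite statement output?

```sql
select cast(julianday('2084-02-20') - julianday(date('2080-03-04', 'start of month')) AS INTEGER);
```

`start of month` rewinds 2080-03-04 to 2080-03-01.
30 days remain in March 2080 after the 1st (31 − 1).
Full months from April 2080 through January 2084 contribute their day counts.
Then 20 days into February 2084.
Total: 30 + 30 + 31 + 30 + 31 + 31 + 30 + 31 + 30 + 31 + 31 + 28 + 31 + 30 + 31 + 30 + 31 + 31 + 30 + 31 + 30 + 31 + 31 + 28 + 31 + 30 + 31 + 30 + 31 + 31 + 30 + 31 + 30 + 31 + 31 + 28 + 31 + 30 + 31 + 30 + 31 + 31 + 30 + 31 + 30 + 31 + 31 + 20 = 1451.

1451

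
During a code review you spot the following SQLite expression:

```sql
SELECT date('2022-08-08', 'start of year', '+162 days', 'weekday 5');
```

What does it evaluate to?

2022-06-17

`start of year` rewinds 2022-08-08 to 2022-01-01.
Applying '+162 days' to 2022-01-01: counting 162 days forward gives 2022-06-12.
`weekday 5` advances to the next Friday; 2022-06-12 is a Sunday, so it moves forward to 2022-06-17.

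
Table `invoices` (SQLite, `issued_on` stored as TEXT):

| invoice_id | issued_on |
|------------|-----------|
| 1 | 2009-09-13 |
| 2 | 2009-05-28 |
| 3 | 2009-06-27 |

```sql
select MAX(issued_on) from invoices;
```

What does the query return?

MAX over {2009-05-28, 2009-06-27, 2009-09-13}.

2009-09-13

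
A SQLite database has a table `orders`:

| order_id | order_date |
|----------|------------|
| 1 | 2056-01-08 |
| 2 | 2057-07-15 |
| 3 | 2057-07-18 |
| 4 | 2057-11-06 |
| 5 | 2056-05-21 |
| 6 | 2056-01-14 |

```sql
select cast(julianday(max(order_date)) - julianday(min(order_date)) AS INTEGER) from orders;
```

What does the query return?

MIN = 2056-01-08, MAX = 2057-11-06.
23 days remain in January 2056 after the 8th (31 − 8).
Full months from February 2056 through October 2057 contribute their day counts.
Then 6 days into November 2057.
Total: 23 + 29 + 31 + 30 + 31 + 30 + 31 + 31 + 30 + 31 + 30 + 31 + 31 + 28 + 31 + 30 + 31 + 30 + 31 + 31 + 30 + 31 + 6 = 668.

668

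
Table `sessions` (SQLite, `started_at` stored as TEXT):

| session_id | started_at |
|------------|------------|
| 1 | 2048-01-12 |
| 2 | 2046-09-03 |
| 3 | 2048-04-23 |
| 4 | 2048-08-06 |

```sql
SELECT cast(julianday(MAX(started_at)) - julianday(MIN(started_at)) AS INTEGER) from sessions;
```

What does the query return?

703

MIN = 2046-09-03, MAX = 2048-08-06.
27 days remain in September 2046 after the 3rd (30 − 3).
Full months from October 2046 through July 2048 contribute their day counts.
Then 6 days into August 2048.
Total: 27 + 31 + 30 + 31 + 31 + 28 + 31 + 30 + 31 + 30 + 31 + 31 + 30 + 31 + 30 + 31 + 31 + 29 + 31 + 30 + 31 + 30 + 31 + 6 = 703.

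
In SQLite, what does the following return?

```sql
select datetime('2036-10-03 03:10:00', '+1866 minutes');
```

2036-10-04 10:16:00

1866 minutes = 31h 6m; +1866 minutes from 2036-10-03 03:10:00 is 2036-10-04 10:16:00 (crosses midnight).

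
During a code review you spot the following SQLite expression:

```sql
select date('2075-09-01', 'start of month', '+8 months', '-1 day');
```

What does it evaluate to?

`start of month` rewinds 2075-09-01 to 2075-09-01.
Adding +8 months to 2075-09-01 gives 2076-05-01.
Going back 1 day from 2076-05-01 reaches 2076-04-30 (last day of April, 30 days).

2076-04-30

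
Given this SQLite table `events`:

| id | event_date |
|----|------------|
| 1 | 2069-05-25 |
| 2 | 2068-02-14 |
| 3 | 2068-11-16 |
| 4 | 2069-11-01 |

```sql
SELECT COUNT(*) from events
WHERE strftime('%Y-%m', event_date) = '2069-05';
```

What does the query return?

Rows with year-month 2069-05: 2069-05-25 → 1.

1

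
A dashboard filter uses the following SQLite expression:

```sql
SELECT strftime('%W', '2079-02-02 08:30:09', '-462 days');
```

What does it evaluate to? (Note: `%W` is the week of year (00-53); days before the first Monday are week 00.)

43

First apply '-462 days': 2079-02-02 08:30:09 → 2077-10-28 08:30:09.
2077-10-28 is a Thursday. SQLite's %W counts Mondays since the year started; the result is 43.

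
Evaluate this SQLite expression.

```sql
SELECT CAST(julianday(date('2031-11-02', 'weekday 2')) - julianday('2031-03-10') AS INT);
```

239

`weekday 2` advances to the next Tuesday; 2031-11-02 is a Sunday, so it moves forward to 2031-11-04.
21 days remain in March 2031 after the 10th (31 − 10).
Full months from April 2031 through October 2031 contribute their day counts.
Then 4 days into November 2031.
Total: 21 + 30 + 31 + 30 + 31 + 31 + 30 + 31 + 4 = 239.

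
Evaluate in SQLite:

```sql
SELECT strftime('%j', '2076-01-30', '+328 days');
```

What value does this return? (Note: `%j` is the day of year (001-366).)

First apply '+328 days': 2076-01-30 → 2076-12-23.
Day-of-year for 2076-12-23: days since 2076-01-01 inclusive = 358, zero-padded to 358.

358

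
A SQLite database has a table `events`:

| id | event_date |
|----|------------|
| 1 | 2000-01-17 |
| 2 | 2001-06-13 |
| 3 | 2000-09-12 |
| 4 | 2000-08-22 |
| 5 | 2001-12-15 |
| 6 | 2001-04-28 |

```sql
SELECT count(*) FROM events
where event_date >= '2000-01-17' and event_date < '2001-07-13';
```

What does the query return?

Rows in [2000-01-17, 2001-07-13): 2000-01-17, 2001-06-13, 2000-09-12, 2000-08-22, 2001-04-28 → 5 rows.

5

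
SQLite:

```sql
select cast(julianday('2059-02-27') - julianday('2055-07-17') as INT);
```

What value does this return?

14 days remain in July 2055 after the 17th (31 − 17).
Full months from August 2055 through January 2059 contribute their day counts.
Then 27 days into February 2059.
Total: 14 + 31 + 30 + 31 + 30 + 31 + 31 + 29 + 31 + 30 + 31 + 30 + 31 + 31 + 30 + 31 + 30 + 31 + 31 + 28 + 31 + 30 + 31 + 30 + 31 + 31 + 30 + 31 + 30 + 31 + 31 + 28 + 31 + 30 + 31 + 30 + 31 + 31 + 30 + 31 + 30 + 31 + 31 + 27 = 1321.

1321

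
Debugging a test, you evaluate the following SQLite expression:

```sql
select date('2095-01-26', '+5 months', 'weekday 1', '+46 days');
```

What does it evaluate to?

Adding +5 months to 2095-01-26 gives 2095-06-26.
`weekday 1` advances to the next Monday; 2095-06-26 is a Sunday, so it moves forward to 2095-06-27.
Applying '+46 days' to 2095-06-27: counting 46 days forward gives 2095-08-12.

2095-08-12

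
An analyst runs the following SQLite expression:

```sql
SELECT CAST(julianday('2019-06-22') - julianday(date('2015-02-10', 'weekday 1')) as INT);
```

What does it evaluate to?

`weekday 1` advances to the next Monday; 2015-02-10 is a Tuesday, so it moves forward to 2015-02-16.
12 days remain in February 2015 after the 16th (28 − 16).
Full months from March 2015 through May 2019 contribute their day counts.
Then 22 days into June 2019.
Total: 12 + 31 + 30 + 31 + 30 + 31 + 31 + 30 + 31 + 30 + 31 + 31 + 29 + 31 + 30 + 31 + 30 + 31 + 31 + 30 + 31 + 30 + 31 + 31 + 28 + 31 + 30 + 31 + 30 + 31 + 31 + 30 + 31 + 30 + 31 + 31 + 28 + 31 + 30 + 31 + 30 + 31 + 31 + 30 + 31 + 30 + 31 + 31 + 28 + 31 + 30 + 31 + 22 = 1587.

1587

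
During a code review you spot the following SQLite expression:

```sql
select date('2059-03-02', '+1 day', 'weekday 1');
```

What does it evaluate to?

2059-03-03

Advancing 1 more day within March lands on 2059-03-03.
`weekday 1` advances to the next Monday; 2059-03-03 is already a Monday, so it stays at 2059-03-03.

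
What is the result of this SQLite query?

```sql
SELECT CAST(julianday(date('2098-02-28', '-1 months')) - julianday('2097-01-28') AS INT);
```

365

Adding -1 month to 2098-02-28 gives 2098-01-28.
3 days remain in January 2097 after the 28th (31 − 28).
Full months from February 2097 through December 2097 contribute their day counts.
Then 28 days into January 2098.
Total: 3 + 28 + 31 + 30 + 31 + 30 + 31 + 31 + 30 + 31 + 30 + 31 + 28 = 365.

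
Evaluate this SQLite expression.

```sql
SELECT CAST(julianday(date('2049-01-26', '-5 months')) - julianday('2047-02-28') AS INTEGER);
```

545

Adding -5 months to 2049-01-26 gives 2048-08-26.
0 days remain in February 2047 after the 28th (28 − 28).
Full months from March 2047 through July 2048 contribute their day counts.
Then 26 days into August 2048.
Total: 0 + 31 + 30 + 31 + 30 + 31 + 31 + 30 + 31 + 30 + 31 + 31 + 29 + 31 + 30 + 31 + 30 + 31 + 26 = 545.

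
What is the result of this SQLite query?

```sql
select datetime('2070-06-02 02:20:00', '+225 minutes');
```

225 minutes = 3h 45m; +225 minutes from 2070-06-02 02:20:00 is 2070-06-02 06:05:00.

2070-06-02 06:05:00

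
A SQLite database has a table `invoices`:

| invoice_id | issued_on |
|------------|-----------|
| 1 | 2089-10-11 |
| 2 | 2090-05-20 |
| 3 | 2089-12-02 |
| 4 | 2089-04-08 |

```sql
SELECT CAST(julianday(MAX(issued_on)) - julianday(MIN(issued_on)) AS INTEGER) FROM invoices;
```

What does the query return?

MIN = 2089-04-08, MAX = 2090-05-20.
22 days remain in April 2089 after the 8th (30 − 8).
Full months from May 2089 through April 2090 contribute their day counts.
Then 20 days into May 2090.
Total: 22 + 31 + 30 + 31 + 31 + 30 + 31 + 30 + 31 + 31 + 28 + 31 + 30 + 20 = 407.

407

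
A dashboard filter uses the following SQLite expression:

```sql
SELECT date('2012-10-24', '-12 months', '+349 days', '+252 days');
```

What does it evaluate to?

Adding -12 months to 2012-10-24 gives 2011-10-24.
Applying '+349 days' to 2011-10-24: counting 349 days forward gives 2012-10-07.
Applying '+252 days' to 2012-10-07: counting 252 days forward gives 2013-06-16.

2013-06-16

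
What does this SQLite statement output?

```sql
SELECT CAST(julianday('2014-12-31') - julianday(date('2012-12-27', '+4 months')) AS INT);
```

613

Adding +4 months to 2012-12-27 gives 2013-04-27.
3 days remain in April 2013 after the 27th (30 − 27).
Full months from May 2013 through November 2014 contribute their day counts.
Then 31 days into December 2014.
Total: 3 + 31 + 30 + 31 + 31 + 30 + 31 + 30 + 31 + 31 + 28 + 31 + 30 + 31 + 30 + 31 + 31 + 30 + 31 + 30 + 31 = 613.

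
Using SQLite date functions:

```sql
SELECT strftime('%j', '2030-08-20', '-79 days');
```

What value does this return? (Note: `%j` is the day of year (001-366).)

153

First apply '-79 days': 2030-08-20 → 2030-06-02.
Day-of-year for 2030-06-02: days since 2030-01-01 inclusive = 153, zero-padded to 153.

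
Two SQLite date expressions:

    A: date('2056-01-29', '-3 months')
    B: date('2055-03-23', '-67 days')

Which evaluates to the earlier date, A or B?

B

A = 2055-10-29.
B = 2055-01-15.
B is earlier.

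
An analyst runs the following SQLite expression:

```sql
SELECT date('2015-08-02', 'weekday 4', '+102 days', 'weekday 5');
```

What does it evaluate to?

2015-11-20

`weekday 4` advances to the next Thursday; 2015-08-02 is a Sunday, so it moves forward to 2015-08-06.
Applying '+102 days' to 2015-08-06: counting 102 days forward gives 2015-11-16.
`weekday 5` advances to the next Friday; 2015-11-16 is a Monday, so it moves forward to 2015-11-20.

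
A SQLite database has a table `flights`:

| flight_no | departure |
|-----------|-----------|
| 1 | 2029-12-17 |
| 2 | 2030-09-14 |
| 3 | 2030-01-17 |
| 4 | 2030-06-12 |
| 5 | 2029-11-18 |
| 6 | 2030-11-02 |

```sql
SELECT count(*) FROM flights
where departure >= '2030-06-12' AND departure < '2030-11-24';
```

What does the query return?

Rows in [2030-06-12, 2030-11-24): 2030-09-14, 2030-06-12, 2030-11-02 → 3 rows.

3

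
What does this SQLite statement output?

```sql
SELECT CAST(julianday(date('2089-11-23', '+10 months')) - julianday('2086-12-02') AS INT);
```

Adding +10 months to 2089-11-23 gives 2090-09-23.
29 days remain in December 2086 after the 2nd (31 − 2).
Full months from January 2087 through August 2090 contribute their day counts.
Then 23 days into September 2090.
Total: 29 + 31 + 28 + 31 + 30 + 31 + 30 + 31 + 31 + 30 + 31 + 30 + 31 + 31 + 29 + 31 + 30 + 31 + 30 + 31 + 31 + 30 + 31 + 30 + 31 + 31 + 28 + 31 + 30 + 31 + 30 + 31 + 31 + 30 + 31 + 30 + 31 + 31 + 28 + 31 + 30 + 31 + 30 + 31 + 31 + 23 = 1391.

1391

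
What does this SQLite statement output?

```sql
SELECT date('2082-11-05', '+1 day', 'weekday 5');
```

2082-11-06

Advancing 1 more day within November lands on 2082-11-06.
`weekday 5` advances to the next Friday; 2082-11-06 is already a Friday, so it stays at 2082-11-06.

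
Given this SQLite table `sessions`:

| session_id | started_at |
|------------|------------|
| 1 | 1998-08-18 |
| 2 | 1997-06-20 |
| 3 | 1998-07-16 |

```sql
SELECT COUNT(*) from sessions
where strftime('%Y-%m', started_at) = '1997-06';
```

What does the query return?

1

Rows with year-month 1997-06: 1997-06-20 → 1.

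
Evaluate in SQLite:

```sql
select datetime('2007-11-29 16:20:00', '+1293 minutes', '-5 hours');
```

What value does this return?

2007-11-30 08:53:00

1293 minutes = 21h 33m; +1293 minutes from 2007-11-29 16:20:00 is 2007-11-30 13:53:00 (crosses midnight).
-5 hours from 2007-11-30 13:53:00 is 2007-11-30 08:53:00.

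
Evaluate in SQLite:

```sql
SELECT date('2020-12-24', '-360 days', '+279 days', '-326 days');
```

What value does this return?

Applying '-360 days' to 2020-12-24: counting 360 days back gives 2019-12-30.
Applying '+279 days' to 2019-12-30: counting 279 days forward gives 2020-10-04.
Applying '-326 days' to 2020-10-04: counting 326 days back gives 2019-11-13.

2019-11-13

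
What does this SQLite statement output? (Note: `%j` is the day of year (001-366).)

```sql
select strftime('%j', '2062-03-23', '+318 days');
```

First apply '+318 days': 2062-03-23 → 2063-02-04.
Day-of-year for 2063-02-04: days since 2063-01-01 inclusive = 35, zero-padded to 035.

035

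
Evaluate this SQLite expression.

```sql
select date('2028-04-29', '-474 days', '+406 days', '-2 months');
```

2027-12-21

Applying '-474 days' to 2028-04-29: counting 474 days back gives 2027-01-11.
Applying '+406 days' to 2027-01-11: counting 406 days forward gives 2028-02-21.
Adding -2 months to 2028-02-21 gives 2027-12-21.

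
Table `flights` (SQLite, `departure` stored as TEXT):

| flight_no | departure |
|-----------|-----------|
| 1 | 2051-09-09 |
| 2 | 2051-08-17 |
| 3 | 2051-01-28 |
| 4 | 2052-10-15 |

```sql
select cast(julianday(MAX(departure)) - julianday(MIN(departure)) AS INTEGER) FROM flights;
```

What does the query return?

626

MIN = 2051-01-28, MAX = 2052-10-15.
3 days remain in January 2051 after the 28th (31 − 28).
Full months from February 2051 through September 2052 contribute their day counts.
Then 15 days into October 2052.
Total: 3 + 28 + 31 + 30 + 31 + 30 + 31 + 31 + 30 + 31 + 30 + 31 + 31 + 29 + 31 + 30 + 31 + 30 + 31 + 31 + 30 + 15 = 626.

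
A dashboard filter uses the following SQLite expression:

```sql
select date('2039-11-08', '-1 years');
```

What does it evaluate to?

2038-11-08

Adding -1 year to 2039-11-08 gives 2038-11-08.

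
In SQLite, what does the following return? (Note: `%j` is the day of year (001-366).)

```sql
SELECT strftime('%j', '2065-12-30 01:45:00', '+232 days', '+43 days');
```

First apply '+232 days', '+43 days': 2065-12-30 01:45:00 → 2066-10-01 01:45:00.
Day-of-year for 2066-10-01: days since 2066-01-01 inclusive = 274, zero-padded to 274.

274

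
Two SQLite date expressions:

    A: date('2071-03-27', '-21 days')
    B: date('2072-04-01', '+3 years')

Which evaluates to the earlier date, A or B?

A

A = 2071-03-06.
B = 2075-04-01.
A is earlier.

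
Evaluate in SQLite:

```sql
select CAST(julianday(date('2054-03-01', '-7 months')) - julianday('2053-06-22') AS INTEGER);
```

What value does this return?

Adding -7 months to 2054-03-01 gives 2053-08-01.
8 days remain in June 2053 after the 22nd (30 − 22).
July 2053: 31 days.
Then 1 day into August 2053.
Total: 8 + 31 + 1 = 40.

40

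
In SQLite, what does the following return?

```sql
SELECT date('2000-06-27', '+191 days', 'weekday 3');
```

2001-01-10

Applying '+191 days' to 2000-06-27: counting 191 days forward gives 2001-01-04.
`weekday 3` advances to the next Wednesday; 2001-01-04 is a Thursday, so it moves forward to 2001-01-10.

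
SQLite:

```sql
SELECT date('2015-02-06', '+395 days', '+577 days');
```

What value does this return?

2017-10-05

Applying '+395 days' to 2015-02-06: counting 395 days forward gives 2016-03-07.
Applying '+577 days' to 2016-03-07: counting 577 days forward gives 2017-10-05.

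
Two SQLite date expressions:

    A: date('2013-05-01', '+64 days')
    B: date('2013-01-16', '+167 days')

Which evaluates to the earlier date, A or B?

A = 2013-07-04.
B = 2013-07-02.
B is earlier.

B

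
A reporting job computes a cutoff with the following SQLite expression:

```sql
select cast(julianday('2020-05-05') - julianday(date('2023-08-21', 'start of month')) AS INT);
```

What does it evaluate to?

`start of month` rewinds 2023-08-21 to 2023-08-01.
26 days remain in May 2020 after the 5th (31 − 5).
Full months from June 2020 through July 2023 contribute their day counts.
Then 1 day into August 2023.
Total: 26 + 30 + 31 + 31 + 30 + 31 + 30 + 31 + 31 + 28 + 31 + 30 + 31 + 30 + 31 + 31 + 30 + 31 + 30 + 31 + 31 + 28 + 31 + 30 + 31 + 30 + 31 + 31 + 30 + 31 + 30 + 31 + 31 + 28 + 31 + 30 + 31 + 30 + 31 + 1 = 1183.
The subtraction is earlier − later, so the result is −1183 → -1183.

-1183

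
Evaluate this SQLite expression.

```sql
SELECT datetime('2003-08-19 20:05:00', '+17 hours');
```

+17 hours from 2003-08-19 20:05:00 is 2003-08-20 13:05:00 (crosses midnight).

2003-08-20 13:05:00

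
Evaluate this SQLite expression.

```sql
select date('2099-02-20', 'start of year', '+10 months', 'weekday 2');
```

2099-11-03

`start of year` rewinds 2099-02-20 to 2099-01-01.
Adding +10 months to 2099-01-01 gives 2099-11-01.
`weekday 2` advances to the next Tuesday; 2099-11-01 is a Sunday, so it moves forward to 2099-11-03.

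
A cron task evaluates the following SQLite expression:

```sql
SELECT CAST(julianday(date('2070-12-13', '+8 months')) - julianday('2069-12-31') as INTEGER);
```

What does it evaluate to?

Adding +8 months to 2070-12-13 gives 2071-08-13.
0 days remain in December 2069 after the 31st (31 − 31).
Full months from January 2070 through July 2071 contribute their day counts.
Then 13 days into August 2071.
Total: 0 + 31 + 28 + 31 + 30 + 31 + 30 + 31 + 31 + 30 + 31 + 30 + 31 + 31 + 28 + 31 + 30 + 31 + 30 + 31 + 13 = 590.

590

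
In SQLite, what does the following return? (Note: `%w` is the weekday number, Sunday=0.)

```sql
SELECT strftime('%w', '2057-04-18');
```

2057-04-18 is a Wednesday; with Sunday=0 that is 3.

3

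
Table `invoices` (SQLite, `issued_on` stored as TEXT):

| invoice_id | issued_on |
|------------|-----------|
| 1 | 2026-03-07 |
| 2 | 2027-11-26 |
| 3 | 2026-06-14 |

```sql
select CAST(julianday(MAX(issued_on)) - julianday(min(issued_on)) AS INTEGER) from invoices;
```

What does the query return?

629

MIN = 2026-03-07, MAX = 2027-11-26.
24 days remain in March 2026 after the 7th (31 − 7).
Full months from April 2026 through October 2027 contribute their day counts.
Then 26 days into November 2027.
Total: 24 + 30 + 31 + 30 + 31 + 31 + 30 + 31 + 30 + 31 + 31 + 28 + 31 + 30 + 31 + 30 + 31 + 31 + 30 + 31 + 26 = 629.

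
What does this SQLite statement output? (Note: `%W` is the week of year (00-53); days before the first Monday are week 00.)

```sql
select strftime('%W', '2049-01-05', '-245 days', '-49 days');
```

First apply '-245 days', '-49 days': 2049-01-05 → 2048-03-17.
2048-03-17 is a Tuesday. SQLite's %W counts Mondays since the year started; the result is 11.

11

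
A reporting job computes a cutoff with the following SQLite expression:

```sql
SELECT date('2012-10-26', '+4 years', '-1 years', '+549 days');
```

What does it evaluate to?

2017-04-27

Adding +4 years to 2012-10-26 gives 2016-10-26.
Adding -1 year to 2016-10-26 gives 2015-10-26.
Applying '+549 days' to 2015-10-26: counting 549 days forward gives 2017-04-27.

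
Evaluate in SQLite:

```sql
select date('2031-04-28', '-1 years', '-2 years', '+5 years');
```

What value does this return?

Adding -1 year to 2031-04-28 gives 2030-04-28.
Adding -2 years to 2030-04-28 gives 2028-04-28.
Adding +5 years to 2028-04-28 gives 2033-04-28.

2033-04-28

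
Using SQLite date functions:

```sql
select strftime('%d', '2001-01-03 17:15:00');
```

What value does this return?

03

`%d` extracts the 2-digit day of month: 03.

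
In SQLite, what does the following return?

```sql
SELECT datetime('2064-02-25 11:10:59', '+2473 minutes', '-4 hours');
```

2473 minutes = 41h 13m; +2473 minutes from 2064-02-25 11:10:59 is 2064-02-27 04:23:59 (crosses midnight).
-4 hours from 2064-02-27 04:23:59 is 2064-02-27 00:23:59.

2064-02-27 00:23:59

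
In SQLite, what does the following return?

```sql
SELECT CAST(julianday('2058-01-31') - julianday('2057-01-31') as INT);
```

0 days remain in January 2057 after the 31st (31 − 31).
Full months from February 2057 through December 2057 contribute their day counts.
Then 31 days into January 2058.
Total: 0 + 28 + 31 + 30 + 31 + 30 + 31 + 31 + 30 + 31 + 30 + 31 + 31 = 365.

365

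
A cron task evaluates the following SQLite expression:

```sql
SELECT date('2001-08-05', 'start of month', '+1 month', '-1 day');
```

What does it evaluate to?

2001-08-31

`start of month` rewinds 2001-08-05 to 2001-08-01.
Adding +1 month to 2001-08-01 gives 2001-09-01.
Going back 1 day from 2001-09-01 reaches 2001-08-31 (last day of August, 31 days).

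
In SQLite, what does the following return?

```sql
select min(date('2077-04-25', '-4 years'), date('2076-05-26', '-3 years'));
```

date('2077-04-25', '-4 years') → 2073-04-25.
date('2076-05-26', '-3 years') → 2073-05-26.
Earlier of the two is 2073-04-25.

2073-04-25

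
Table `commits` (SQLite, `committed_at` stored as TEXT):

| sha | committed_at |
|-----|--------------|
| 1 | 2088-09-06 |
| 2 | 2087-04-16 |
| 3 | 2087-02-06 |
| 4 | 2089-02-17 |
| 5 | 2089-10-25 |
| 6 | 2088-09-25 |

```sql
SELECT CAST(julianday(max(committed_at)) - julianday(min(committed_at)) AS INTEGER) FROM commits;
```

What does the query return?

MIN = 2087-02-06, MAX = 2089-10-25.
22 days remain in February 2087 after the 6th (28 − 6).
Full months from March 2087 through September 2089 contribute their day counts.
Then 25 days into October 2089.
Total: 22 + 31 + 30 + 31 + 30 + 31 + 31 + 30 + 31 + 30 + 31 + 31 + 29 + 31 + 30 + 31 + 30 + 31 + 31 + 30 + 31 + 30 + 31 + 31 + 28 + 31 + 30 + 31 + 30 + 31 + 31 + 30 + 25 = 992.

992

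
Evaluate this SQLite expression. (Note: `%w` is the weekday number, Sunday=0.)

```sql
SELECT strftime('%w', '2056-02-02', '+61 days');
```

First apply '+61 days': 2056-02-02 → 2056-04-03.
2056-04-03 is a Monday; with Sunday=0 that is 1.

1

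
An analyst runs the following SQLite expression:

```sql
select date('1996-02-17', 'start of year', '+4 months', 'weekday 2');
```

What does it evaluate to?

`start of year` rewinds 1996-02-17 to 1996-01-01.
Adding +4 months to 1996-01-01 gives 1996-05-01.
`weekday 2` advances to the next Tuesday; 1996-05-01 is a Wednesday, so it moves forward to 1996-05-07.

1996-05-07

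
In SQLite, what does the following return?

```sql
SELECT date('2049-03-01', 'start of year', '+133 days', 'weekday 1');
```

2049-05-17

`start of year` rewinds 2049-03-01 to 2049-01-01.
Applying '+133 days' to 2049-01-01: counting 133 days forward gives 2049-05-14.
`weekday 1` advances to the next Monday; 2049-05-14 is a Friday, so it moves forward to 2049-05-17.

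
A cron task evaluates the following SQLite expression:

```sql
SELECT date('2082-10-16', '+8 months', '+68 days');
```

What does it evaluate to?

Adding +8 months to 2082-10-16 gives 2083-06-16.
Applying '+68 days' to 2083-06-16: counting 68 days forward gives 2083-08-23.

2083-08-23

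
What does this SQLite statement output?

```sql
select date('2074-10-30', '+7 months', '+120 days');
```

Adding +7 months to 2074-10-30 gives 2075-05-30.
Applying '+120 days' to 2075-05-30: counting 120 days forward gives 2075-09-27.

2075-09-27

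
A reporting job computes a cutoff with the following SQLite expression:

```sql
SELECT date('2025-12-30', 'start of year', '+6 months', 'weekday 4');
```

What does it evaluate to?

`start of year` rewinds 2025-12-30 to 2025-01-01.
Adding +6 months to 2025-01-01 gives 2025-07-01.
`weekday 4` advances to the next Thursday; 2025-07-01 is a Tuesday, so it moves forward to 2025-07-03.

2025-07-03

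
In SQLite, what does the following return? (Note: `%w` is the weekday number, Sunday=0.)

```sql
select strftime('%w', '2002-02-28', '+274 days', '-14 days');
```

First apply '+274 days', '-14 days': 2002-02-28 → 2002-11-15.
2002-11-15 is a Friday; with Sunday=0 that is 5.

5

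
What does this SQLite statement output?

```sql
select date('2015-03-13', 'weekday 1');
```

`weekday 1` advances to the next Monday; 2015-03-13 is a Friday, so it moves forward to 2015-03-16.

2015-03-16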